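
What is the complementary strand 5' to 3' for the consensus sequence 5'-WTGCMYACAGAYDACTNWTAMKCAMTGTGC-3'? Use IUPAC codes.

5'-GCACAKTGMKTAWNAGTHRTCTGTRKGCAW-3'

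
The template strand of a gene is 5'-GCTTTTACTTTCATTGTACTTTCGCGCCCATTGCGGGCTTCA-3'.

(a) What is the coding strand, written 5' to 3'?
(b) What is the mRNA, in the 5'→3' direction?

(a) 5'-TGAAGCCCGCAATGGGCGCGAAAGTACAATGAAAGTAAAAGC-3'
(b) 5'-UGAAGCCCGCAAUGGGCGCGAAAGUACAAUGAAAGUAAAAGC-3'

(a) The coding strand is the reverse complement of the template: complement CGAAAATGAAAGTAACATGAAAGCGCGGGTAACGCCCGAAGT, then reverse.
(b) mRNA has the coding-strand sequence with T→U.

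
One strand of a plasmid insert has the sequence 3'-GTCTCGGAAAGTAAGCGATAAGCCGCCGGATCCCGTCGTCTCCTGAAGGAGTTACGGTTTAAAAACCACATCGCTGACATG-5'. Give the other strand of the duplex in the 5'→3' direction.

The strand is given 3'→5', so its complement runs 5'→3' in the same left-to-right order: pair each base A↔T, G↔C.

5'-CAGAGCCTTTCATTCGCTATTCGGCGGCCTAGGGCAGCAGAGGACTTCCTCAATGCCAAATTTTTGGTGTAGCGACTGTAC-3'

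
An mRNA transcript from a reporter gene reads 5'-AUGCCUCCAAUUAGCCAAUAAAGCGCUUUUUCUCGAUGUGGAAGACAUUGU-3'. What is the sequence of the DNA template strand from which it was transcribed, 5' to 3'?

5'-ACAATGTCTTCCACATCGAGAAAAAGCGCTTTATTGGCTAATTGGAGGCAT-3'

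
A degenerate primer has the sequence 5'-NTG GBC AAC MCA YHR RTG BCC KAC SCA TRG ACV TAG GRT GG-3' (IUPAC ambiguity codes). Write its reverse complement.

Standard pairs A↔T, G↔C; ambiguity codes pair R↔Y, M↔K, S↔S, B↔V, H↔D, N↔N. Complement (NACCVGTTGKGTRDYYACVGGMTGSGTAYCTGBATCCYACC), then reverse for 5'→3'.

5'-CCAYCCTABGTCYATGSGTMGGVCAYYDRTGKGTTGVCCAN-3'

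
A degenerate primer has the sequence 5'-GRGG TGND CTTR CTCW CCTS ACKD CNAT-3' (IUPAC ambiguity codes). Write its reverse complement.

5'-ATNGHMGTSAGGWGAGYAAGHNCACCYC-3'

Standard pairs A↔T, G↔C; ambiguity codes pair R↔Y, K↔M, W↔W, S↔S, D↔H, N↔N. Complement (CYCCACNHGAAYGAGWGGASTGMHGNTA), then reverse for 5'→3'.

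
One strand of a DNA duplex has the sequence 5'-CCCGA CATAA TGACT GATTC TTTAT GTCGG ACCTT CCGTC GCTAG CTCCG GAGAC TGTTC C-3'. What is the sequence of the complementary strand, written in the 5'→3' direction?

5′-GGAACAGTCTCCGGAGCTAGCGACGGAAGGTCCGACATAAAGAATCAGTCATTATGTCGGG-3′

Pairing A↔T and G↔C gives GGGCTGTATTACTGACTAAGAAATACAGCCTGGAAGGCAGCGATCGAGGCCTCTGACAAGG, running 3'→5'. Reverse for the 5'→3' convention.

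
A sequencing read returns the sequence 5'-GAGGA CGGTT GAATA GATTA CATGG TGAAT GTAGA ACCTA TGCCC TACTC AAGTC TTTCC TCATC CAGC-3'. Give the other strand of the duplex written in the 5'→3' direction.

The complement of GAGGACGGTTGAATAGATTACATGGTGAATGTAGAACCTATGCCCTACTCAAGTCTTTCCTCATCCAGC is CTCCTGCCAACTTATCTAATGTACCACTTACATCTTGGATACGGGATGAGTTCAGAAAGGAGTAGGTCG (A↔T, G↔C). DNA strands are antiparallel, so the complementary strand runs 3'→5'; reversing gives the 5'→3' form.

5'-GCTGGATGAGGAAAGACTTGAGTAGGGCATAGGTTCTACATTCACCATGTAATCTATTCAACCGTCCTC-3'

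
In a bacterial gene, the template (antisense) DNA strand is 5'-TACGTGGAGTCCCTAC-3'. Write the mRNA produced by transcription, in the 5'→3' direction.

5'-GUAGGGACUCCACGUA-3'

RNA polymerase reads the template 3'→5' and synthesizes mRNA 5'→3' by base-pairing (A→U, T→A, G↔C). The complement of the template is ATGCACCTCAGGGATG; antiparallel, so 5'→3' the coding strand is GTAGGGACTCCACGTA. Replace T with U for the mRNA.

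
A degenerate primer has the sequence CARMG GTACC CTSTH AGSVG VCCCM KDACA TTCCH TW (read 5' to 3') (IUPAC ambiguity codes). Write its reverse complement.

5'-WADGGAATGTHMKGGGBCBSCTDASAGGGTACCKYTG-3'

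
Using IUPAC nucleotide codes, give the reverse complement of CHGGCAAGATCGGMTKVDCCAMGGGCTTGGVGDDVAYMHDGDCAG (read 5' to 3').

5'-CTGHCHDKRTBHHCBCCAAGCCCKTGGHBMAKCCGATCTTGCCDG-3'

Standard pairs A↔T, G↔C; ambiguity codes pair Y↔R, M↔K, D↔H, V↔B. Complement (GDCCGTTCTAGCCKAMBHGGTKCCCGAACCBCHHBTRKDHCHGTC), then reverse for 5'→3'.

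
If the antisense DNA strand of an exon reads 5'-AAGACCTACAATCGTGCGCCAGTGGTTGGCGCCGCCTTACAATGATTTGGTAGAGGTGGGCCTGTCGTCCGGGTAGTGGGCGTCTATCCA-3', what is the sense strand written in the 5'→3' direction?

5'-TGGATAGACGCCCACTACCCGGACGACAGGCCCACCTCTACCAAATCATTGTAAGGCGGCGCCAACCACTGGCGCACGATTGTAGGTCTT-3'

The coding strand is complementary and antiparallel to the template: take the complement (A↔T, G↔C) and reverse.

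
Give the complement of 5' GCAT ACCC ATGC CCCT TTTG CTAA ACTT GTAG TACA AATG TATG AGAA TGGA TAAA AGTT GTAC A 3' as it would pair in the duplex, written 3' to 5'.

Base-pairing A↔T, G↔C gives the complement. The complementary strand is antiparallel, so paired with a 5'→3' strand it runs 3'→5'.

3'-CGTATGGGTACGGGGAAAACGATTTGAACATCATGTTTACATACTCTTACCTATTTTCAACATGT-5'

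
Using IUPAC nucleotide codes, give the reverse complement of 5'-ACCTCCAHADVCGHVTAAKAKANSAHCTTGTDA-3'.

Standard pairs A↔T, G↔C; ambiguity codes pair K↔M, S↔S, D↔H, V↔B, N↔N. Complement (TGGAGGTDTHBGCDBATTMTMTNSTDGAACAHT), then reverse for 5'→3'.

5'-THACAAGDTSNTMTMTTABDCGBHTDTGGAGGT-3'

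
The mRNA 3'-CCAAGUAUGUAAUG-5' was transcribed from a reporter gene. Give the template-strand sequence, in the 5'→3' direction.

5'-GGTTCATACATTAC-3'

Written 5'→3' the mRNA is GUAAUGUAUGAACC, so the coding DNA strand is GTAATGTATGAACC. The template is its reverse complement.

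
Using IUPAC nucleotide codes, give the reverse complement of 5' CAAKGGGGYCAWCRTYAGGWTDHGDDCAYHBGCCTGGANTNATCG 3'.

5'-CGATNANTCCAGGCVDRTGHHCDHAWCCTRAYGWTGRCCCCMTTG-3'

Standard pairs A↔T, G↔C; ambiguity codes pair R↔Y, K↔M, W↔W, B↔V, D↔H, N↔N. Complement (GTTMCCCCRGTWGYARTCCWAHDCHHGTRDVCGGACCTNANTAGC), then reverse for 5'→3'.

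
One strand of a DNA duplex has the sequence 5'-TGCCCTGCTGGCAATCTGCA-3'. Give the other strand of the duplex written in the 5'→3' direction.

5'-TGCAGATTGCCAGCAGGGCA-3'

The complement of TGCCCTGCTGGCAATCTGCA is ACGGGACGACCGTTAGACGT (A↔T, G↔C). DNA strands are antiparallel, so the complementary strand runs 3'→5'; reversing gives the 5'→3' form.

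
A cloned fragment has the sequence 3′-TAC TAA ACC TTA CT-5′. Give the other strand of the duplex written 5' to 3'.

5'-ATGATTTGGAATGA-3'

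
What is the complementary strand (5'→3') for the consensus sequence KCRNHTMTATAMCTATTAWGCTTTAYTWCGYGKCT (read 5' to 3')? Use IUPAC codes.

5'-AGMCRCGWARTAAAGCWTAATAGKTATAKADNYGM-3'

Standard pairs A↔T, G↔C; ambiguity codes pair R↔Y, M↔K, W↔W, H↔D, N↔N. Complement (MGYNDAKATATKGATAATWCGAAATRAWGCRCMGA), then reverse for 5'→3'.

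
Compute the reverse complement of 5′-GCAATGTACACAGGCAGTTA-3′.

5'-TAACTGCCTGTGTACATTGC-3'

Reading the sequence 3'→5' and pairing each base (A↔T, G↔C) gives the reverse complement directly.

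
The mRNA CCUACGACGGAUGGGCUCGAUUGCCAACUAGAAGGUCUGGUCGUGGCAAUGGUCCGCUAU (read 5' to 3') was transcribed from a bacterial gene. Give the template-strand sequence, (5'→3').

Replace U with T to get the coding DNA strand: CCTACGACGGATGGGCTCGATTGCCAACTAGAAGGTCTGGTCGTGGCAATGGTCCGCTAT. The template strand is its reverse complement (complement GGATGCTGCCTACCCGAGCTAACGGTTGATCTTCCAGACCAGCACCGTTACCAGGCGATA, then reverse).

5'-ATAGCGGACCATTGCCACGACCAGACCTTCTAGTTGGCAATCGAGCCCATCCGTCGTAGG-3'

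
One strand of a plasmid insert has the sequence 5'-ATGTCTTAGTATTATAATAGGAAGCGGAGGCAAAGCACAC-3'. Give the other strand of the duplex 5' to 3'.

5'-GTGTGCTTTGCCTCCGCTTCCTATTATAATACTAAGACAT-3'

The complement of ATGTCTTAGTATTATAATAGGAAGCGGAGGCAAAGCACAC is TACAGAATCATAATATTATCCTTCGCCTCCGTTTCGTGTG (A↔T, G↔C). DNA strands are antiparallel, so the complementary strand runs 3'→5'; reversing gives the 5'→3' form.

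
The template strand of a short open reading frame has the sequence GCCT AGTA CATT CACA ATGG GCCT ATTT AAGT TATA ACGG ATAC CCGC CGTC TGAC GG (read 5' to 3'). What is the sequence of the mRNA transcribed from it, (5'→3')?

The mRNA has the sequence of the coding strand (reverse complement of the template) with T→U. Reverse complement of GCCTAGTACATTCACAATGGGCCTATTTAAGTTATAACGGATACCCGCCGTCTGACGG is CCGTCAGACGGCGGGTATCCGTTATAACTTAAATAGGCCCATTGTGAATGTACTAGGC; then T→U.

5'-CCGUCAGACGGCGGGUAUCCGUUAUAACUUAAAUAGGCCCAUUGUGAAUGUACUAGGC-3'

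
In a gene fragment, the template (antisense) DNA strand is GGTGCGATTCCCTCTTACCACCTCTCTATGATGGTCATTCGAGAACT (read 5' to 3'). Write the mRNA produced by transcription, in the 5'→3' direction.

5′-AGUUCUCGAAUGACCAUCAUAGAGAGGUGGUAAGAGGGAAUCGCACC-3′

RNA polymerase reads the template 3'→5' and synthesizes mRNA 5'→3' by base-pairing (A→U, T→A, G↔C). The complement of the template is CCACGCTAAGGGAGAATGGTGGAGAGATACTACCAGTAAGCTCTTGA; antiparallel, so 5'→3' the coding strand is AGTTCTCGAATGACCATCATAGAGAGGTGGTAAGAGGGAATCGCACC. Replace T with U for the mRNA.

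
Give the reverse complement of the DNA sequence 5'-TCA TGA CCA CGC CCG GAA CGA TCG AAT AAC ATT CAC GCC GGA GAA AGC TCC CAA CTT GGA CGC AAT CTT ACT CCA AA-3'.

5'-TTTGGAGTAAGATTGCGTCCAAGTTGGGAGCTTTCTCCGGCGTGAATGTTATTCGATCGTTCCGGGCGTGGTCATGA-3'

Complement each base (A↔T, G↔C): AGTACTGGTGCGGGCCTTGCTAGCTTATTGTAAGTGCGGCCTCTTTCGAGGGTTGAACCTGCGTTAGAATGAGGTTT. Then reverse.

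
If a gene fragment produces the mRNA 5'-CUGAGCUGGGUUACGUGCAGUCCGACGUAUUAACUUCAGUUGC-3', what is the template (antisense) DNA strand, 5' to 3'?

5'-GCAACTGAAGTTAATACGTCGGACTGCACGTAACCCAGCTCAG-3'

Replace U with T to get the coding DNA strand: CTGAGCTGGGTTACGTGCAGTCCGACGTATTAACTTCAGTTGC. The template strand is its reverse complement (complement GACTCGACCCAATGCACGTCAGGCTGCATAATTGAAGTCAACG, then reverse).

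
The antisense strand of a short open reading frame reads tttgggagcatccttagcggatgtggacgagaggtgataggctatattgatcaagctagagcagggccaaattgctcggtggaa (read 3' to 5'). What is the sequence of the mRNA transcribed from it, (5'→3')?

5'-AAACCCUCGUAGGAAUCGCCUACACCUGCUCUCCACUAUCCGAUAUAACUAGUUCGAUCUCGUCCCGGUUUAACGAGCCACCUU-3'

Reading the template 3'→5' as shown, RNA polymerase pairs each base (A→U, T→A, G↔C) to build mRNA 5'→3' directly.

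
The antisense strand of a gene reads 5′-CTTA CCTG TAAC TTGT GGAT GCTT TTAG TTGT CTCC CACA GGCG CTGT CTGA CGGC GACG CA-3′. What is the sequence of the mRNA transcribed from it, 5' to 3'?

5'-UGCGUCGCCGUCAGACAGCGCCUGUGGGAGACAACUAAAAGCAUCCACAAGUUACAGGUAAG-3'

The mRNA has the sequence of the coding strand (reverse complement of the template) with T→U. Reverse complement of CTTACCTGTAACTTGTGGATGCTTTTAGTTGTCTCCCACAGGCGCTGTCTGACGGCGACGCA is TGCGTCGCCGTCAGACAGCGCCTGTGGGAGACAACTAAAAGCATCCACAAGTTACAGGTAAG; then T→U.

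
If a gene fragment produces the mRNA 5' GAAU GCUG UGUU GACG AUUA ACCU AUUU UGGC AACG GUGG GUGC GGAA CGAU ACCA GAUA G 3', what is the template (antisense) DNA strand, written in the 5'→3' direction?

5′-CTATCTGGTATCGTTCCGCACCCACCGTTGCCAAAATAGGTTAATCGTCAACACAGCATTC-3′

Replace U with T to get the coding DNA strand: GAATGCTGTGTTGACGATTAACCTATTTTGGCAACGGTGGGTGCGGAACGATACCAGATAG. The template strand is its reverse complement (complement CTTACGACACAACTGCTAATTGGATAAAACCGTTGCCACCCACGCCTTGCTATGGTCTATC, then reverse).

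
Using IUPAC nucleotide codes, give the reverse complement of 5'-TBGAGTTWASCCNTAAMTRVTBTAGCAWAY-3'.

5′-RTWTGCTAVABYAKTTANGGSTWAACTCVA-3′

Standard pairs A↔T, G↔C; ambiguity codes pair R↔Y, M↔K, W↔W, S↔S, B↔V, N↔N. Complement (AVCTCAAWTSGGNATTKAYBAVATCGTWTR), then reverse for 5'→3'.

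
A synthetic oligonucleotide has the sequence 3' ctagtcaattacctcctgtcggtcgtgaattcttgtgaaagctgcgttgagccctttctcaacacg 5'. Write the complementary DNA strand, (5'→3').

5′-GATCAGTTAATGGAGGACAGCCAGCACTTAAGAACACTTTCGACGCAACTCGGGAAAGAGTTGTGC-3′

The strand is given 3'→5', so its complement runs 5'→3' in the same left-to-right order: pair each base A↔T, G↔C.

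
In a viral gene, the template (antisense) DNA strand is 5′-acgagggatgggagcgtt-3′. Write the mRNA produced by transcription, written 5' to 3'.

5'-AACGCUCCCAUCCCUCGU-3'

The mRNA has the sequence of the coding strand (reverse complement of the template) with T→U. Reverse complement of ACGAGGGATGGGAGCGTT is AACGCTCCCATCCCTCGT; then T→U.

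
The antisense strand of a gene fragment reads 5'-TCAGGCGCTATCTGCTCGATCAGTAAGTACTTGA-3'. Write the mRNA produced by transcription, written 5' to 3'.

5'-UCAAGUACUUACUGAUCGAGCAGAUAGCGCCUGA-3'

The mRNA has the sequence of the coding strand (reverse complement of the template) with T→U. Reverse complement of TCAGGCGCTATCTGCTCGATCAGTAAGTACTTGA is TCAAGTACTTACTGATCGAGCAGATAGCGCCTGA; then T→U.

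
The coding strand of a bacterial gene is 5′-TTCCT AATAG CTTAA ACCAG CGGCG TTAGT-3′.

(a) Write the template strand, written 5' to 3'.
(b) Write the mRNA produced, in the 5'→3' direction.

(a) 5'-ACTAACGCCGCTGGTTTAAGCTATTAGGAA-3'
(b) 5'-UUCCUAAUAGCUUAAACCAGCGGCGUUAGU-3'

(a) The template strand is the reverse complement of the coding strand: complement AAGGATTATCGAATTTGGTCGCCGCAATCA, then reverse.
(b) mRNA matches the coding strand with T→U.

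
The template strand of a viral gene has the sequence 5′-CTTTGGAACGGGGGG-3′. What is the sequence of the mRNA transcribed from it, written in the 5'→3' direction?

RNA polymerase reads the template 3'→5' and synthesizes mRNA 5'→3' by base-pairing (A→U, T→A, G↔C). The complement of the template is GAAACCTTGCCCCCC; antiparallel, so 5'→3' the coding strand is CCCCCCGTTCCAAAG. Replace T with U for the mRNA.

5'-CCCCCCGUUCCAAAG-3'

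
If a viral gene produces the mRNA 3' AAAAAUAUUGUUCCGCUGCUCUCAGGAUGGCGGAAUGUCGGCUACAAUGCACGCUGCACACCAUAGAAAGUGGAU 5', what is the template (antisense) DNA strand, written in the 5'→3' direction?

5′-TTTTTATAACAAGGCGACGAGAGTCCTACCGCCTTACAGCCGATGTTACGTGCGACGTGTGGTATCTTTCACCTA-3′

Written 5'→3' the mRNA is UAGGUGAAAGAUACCACACGUCGCACGUAACAUCGGCUGUAAGGCGGUAGGACUCUCGUCGCCUUGUUAUAAAAA, so the coding DNA strand is TAGGTGAAAGATACCACACGTCGCACGTAACATCGGCTGTAAGGCGGTAGGACTCTCGTCGCCTTGTTATAAAAA. The template is its reverse complement.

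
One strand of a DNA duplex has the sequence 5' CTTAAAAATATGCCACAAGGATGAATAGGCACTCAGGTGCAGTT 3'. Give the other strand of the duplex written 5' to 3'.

Pairing A↔T and G↔C gives GAATTTTTATACGGTGTTCCTACTTATCCGTGAGTCCACGTCAA, running 3'→5'. Reverse for the 5'→3' convention.

5'-AACTGCACCTGAGTGCCTATTCATCCTTGTGGCATATTTTTAAG-3'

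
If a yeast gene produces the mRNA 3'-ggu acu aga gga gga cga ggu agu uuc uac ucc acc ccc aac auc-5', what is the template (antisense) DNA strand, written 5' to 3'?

Written 5'→3' the mRNA is CUACAACCCCCACCUCAUCUUUGAUGGAGCAGGAGGAGAUCAUGG, so the coding DNA strand is CTACAACCCCCACCTCATCTTTGATGGAGCAGGAGGAGATCATGG. The template is its reverse complement.

5'-CCATGATCTCCTCCTGCTCCATCAAAGATGAGGTGGGGGTTGTAG-3'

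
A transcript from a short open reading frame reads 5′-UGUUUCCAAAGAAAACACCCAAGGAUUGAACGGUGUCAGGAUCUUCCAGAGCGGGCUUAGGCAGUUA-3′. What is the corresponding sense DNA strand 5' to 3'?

5'-TGTTTCCAAAGAAAACACCCAAGGATTGAACGGTGTCAGGATCTTCCAGAGCGGGCTTAGGCAGTTA-3'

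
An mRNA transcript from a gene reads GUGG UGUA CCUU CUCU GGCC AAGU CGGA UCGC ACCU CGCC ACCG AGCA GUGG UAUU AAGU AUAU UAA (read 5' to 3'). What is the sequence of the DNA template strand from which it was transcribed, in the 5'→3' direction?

Replace U with T to get the coding DNA strand: GTGGTGTACCTTCTCTGGCCAAGTCGGATCGCACCTCGCCACCGAGCAGTGGTATTAAGTATATTAA. The template strand is its reverse complement (complement CACCACATGGAAGAGACCGGTTCAGCCTAGCGTGGAGCGGTGGCTCGTCACCATAATTCATATAATT, then reverse).

5'-TTAATATACTTAATACCACTGCTCGGTGGCGAGGTGCGATCCGACTTGGCCAGAGAAGGTACACCAC-3'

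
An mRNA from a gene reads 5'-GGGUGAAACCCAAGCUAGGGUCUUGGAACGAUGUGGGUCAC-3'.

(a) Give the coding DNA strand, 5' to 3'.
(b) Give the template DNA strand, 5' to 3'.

(a) The coding strand matches the mRNA with U→T.
(b) The template strand is the reverse complement of the coding strand.

(a) 5'-GGGTGAAACCCAAGCTAGGGTCTTGGAACGATGTGGGTCAC-3'
(b) 5'-GTGACCCACATCGTTCCAAGACCCTAGCTTGGGTTTCACCC-3'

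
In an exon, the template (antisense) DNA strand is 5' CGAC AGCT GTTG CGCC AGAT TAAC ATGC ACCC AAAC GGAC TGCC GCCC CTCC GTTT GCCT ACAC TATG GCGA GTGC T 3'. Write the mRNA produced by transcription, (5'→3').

The mRNA has the sequence of the coding strand (reverse complement of the template) with T→U. Reverse complement of CGACAGCTGTTGCGCCAGATTAACATGCACCCAAACGGACTGCCGCCCCTCCGTTTGCCTACACTATGGCGAGTGCT is AGCACTCGCCATAGTGTAGGCAAACGGAGGGGCGGCAGTCCGTTTGGGTGCATGTTAATCTGGCGCAACAGCTGTCG; then T→U.

5'-AGCACUCGCCAUAGUGUAGGCAAACGGAGGGGCGGCAGUCCGUUUGGGUGCAUGUUAAUCUGGCGCAACAGCUGUCG-3'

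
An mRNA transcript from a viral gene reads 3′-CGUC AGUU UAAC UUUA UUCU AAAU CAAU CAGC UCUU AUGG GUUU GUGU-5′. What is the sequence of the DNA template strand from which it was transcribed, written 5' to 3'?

Written 5'→3' the mRNA is UGUGUUUGGGUAUUCUCGACUAACUAAAUCUUAUUUCAAUUUGACUGC, so the coding DNA strand is TGTGTTTGGGTATTCTCGACTAACTAAATCTTATTTCAATTTGACTGC. The template is its reverse complement.

5′-GCAGTCAAATTGAAATAAGATTTAGTTAGTCGAGAATACCCAAACACA-3′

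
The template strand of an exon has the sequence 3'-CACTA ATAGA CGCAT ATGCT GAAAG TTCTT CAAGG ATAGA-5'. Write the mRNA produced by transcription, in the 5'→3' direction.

Reading the template 3'→5' as shown, RNA polymerase pairs each base (A→U, T→A, G↔C) to build mRNA 5'→3' directly.

5'-GUGAUUAUCUGCGUAUACGACUUUCAAGAAGUUCCUAUCU-3'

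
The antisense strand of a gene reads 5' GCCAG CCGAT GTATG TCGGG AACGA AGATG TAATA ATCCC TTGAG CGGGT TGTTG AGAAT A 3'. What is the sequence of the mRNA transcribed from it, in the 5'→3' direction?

5'-UAUUCUCAACAACCCGCUCAAGGGAUUAUUACAUCUUCGUUCCCGACAUACAUCGGCUGGC-3'

RNA polymerase reads the template 3'→5' and synthesizes mRNA 5'→3' by base-pairing (A→U, T→A, G↔C). The complement of the template is CGGTCGGCTACATACAGCCCTTGCTTCTACATTATTAGGGAACTCGCCCAACAACTCTTAT; antiparallel, so 5'→3' the coding strand is TATTCTCAACAACCCGCTCAAGGGATTATTACATCTTCGTTCCCGACATACATCGGCTGGC. Replace T with U for the mRNA.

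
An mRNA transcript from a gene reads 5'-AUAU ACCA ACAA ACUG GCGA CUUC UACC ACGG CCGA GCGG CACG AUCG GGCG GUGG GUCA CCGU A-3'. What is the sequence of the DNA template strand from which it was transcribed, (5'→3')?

Replace U with T to get the coding DNA strand: ATATACCAACAAACTGGCGACTTCTACCACGGCCGAGCGGCACGATCGGGCGGTGGGTCACCGTA. The template strand is its reverse complement (complement TATATGGTTGTTTGACCGCTGAAGATGGTGCCGGCTCGCCGTGCTAGCCCGCCACCCAGTGGCAT, then reverse).

5'-TACGGTGACCCACCGCCCGATCGTGCCGCTCGGCCGTGGTAGAAGTCGCCAGTTTGTTGGTATAT-3'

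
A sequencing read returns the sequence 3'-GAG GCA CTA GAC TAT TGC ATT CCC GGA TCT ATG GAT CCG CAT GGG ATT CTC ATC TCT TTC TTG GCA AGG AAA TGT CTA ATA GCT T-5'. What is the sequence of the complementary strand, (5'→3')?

5'-CTCCGTGATCTGATAACGTAAGGGCCTAGATACCTAGGCGTACCCTAAGAGTAGAGAAAGAACCGTTCCTTTACAGATTATCGAA-3'

The strand is given 3'→5', so its complement runs 5'→3' in the same left-to-right order: pair each base A↔T, G↔C.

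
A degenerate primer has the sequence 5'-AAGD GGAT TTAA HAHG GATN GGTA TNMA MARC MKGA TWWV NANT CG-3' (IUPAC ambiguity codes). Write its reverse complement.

5'-CGANTNBWWATCMKGYTKTKNATACCNATCCDTDTTAAATCCHCTT-3'

Standard pairs A↔T, G↔C; ambiguity codes pair R↔Y, M↔K, W↔W, D↔H, V↔B, N↔N. Complement (TTCHCCTAAATTDTDCCTANCCATANKTKTYGKMCTAWWBNTNAGC), then reverse for 5'→3'.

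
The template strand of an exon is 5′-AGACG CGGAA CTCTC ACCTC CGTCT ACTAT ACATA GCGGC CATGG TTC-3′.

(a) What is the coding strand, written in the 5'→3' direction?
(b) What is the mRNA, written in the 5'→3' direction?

(a) The coding strand is the reverse complement of the template: complement TCTGCGCCTTGAGAGTGGAGGCAGATGATATGTATCGCCGGTACCAAG, then reverse.
(b) mRNA has the coding-strand sequence with T→U.

(a) 5'-GAACCATGGCCGCTATGTATAGTAGACGGAGGTGAGAGTTCCGCGTCT-3'
(b) 5'-GAACCAUGGCCGCUAUGUAUAGUAGACGGAGGUGAGAGUUCCGCGUCU-3'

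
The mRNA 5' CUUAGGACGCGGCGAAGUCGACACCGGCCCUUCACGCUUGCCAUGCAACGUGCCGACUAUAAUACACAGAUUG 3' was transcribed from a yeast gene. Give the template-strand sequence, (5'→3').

5'-CAATCTGTGTATTATAGTCGGCACGTTGCATGGCAAGCGTGAAGGGCCGGTGTCGACTTCGCCGCGTCCTAAG-3'

Replace U with T to get the coding DNA strand: CTTAGGACGCGGCGAAGTCGACACCGGCCCTTCACGCTTGCCATGCAACGTGCCGACTATAATACACAGATTG. The template strand is its reverse complement (complement GAATCCTGCGCCGCTTCAGCTGTGGCCGGGAAGTGCGAACGGTACGTTGCACGGCTGATATTATGTGTCTAAC, then reverse).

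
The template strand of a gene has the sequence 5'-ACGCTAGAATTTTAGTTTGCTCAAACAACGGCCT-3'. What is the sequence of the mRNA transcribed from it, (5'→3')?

5'-AGGCCGUUGUUUGAGCAAACUAAAAUUCUAGCGU-3'

RNA polymerase reads the template 3'→5' and synthesizes mRNA 5'→3' by base-pairing (A→U, T→A, G↔C). The complement of the template is TGCGATCTTAAAATCAAACGAGTTTGTTGCCGGA; antiparallel, so 5'→3' the coding strand is AGGCCGTTGTTTGAGCAAACTAAAATTCTAGCGT. Replace T with U for the mRNA.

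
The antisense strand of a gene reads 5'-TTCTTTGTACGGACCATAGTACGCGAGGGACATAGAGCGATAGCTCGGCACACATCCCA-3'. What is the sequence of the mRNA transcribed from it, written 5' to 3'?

RNA polymerase reads the template 3'→5' and synthesizes mRNA 5'→3' by base-pairing (A→U, T→A, G↔C). The complement of the template is AAGAAACATGCCTGGTATCATGCGCTCCCTGTATCTCGCTATCGAGCCGTGTGTAGGGT; antiparallel, so 5'→3' the coding strand is TGGGATGTGTGCCGAGCTATCGCTCTATGTCCCTCGCGTACTATGGTCCGTACAAAGAA. Replace T with U for the mRNA.

5′-UGGGAUGUGUGCCGAGCUAUCGCUCUAUGUCCCUCGCGUACUAUGGUCCGUACAAAGAA-3′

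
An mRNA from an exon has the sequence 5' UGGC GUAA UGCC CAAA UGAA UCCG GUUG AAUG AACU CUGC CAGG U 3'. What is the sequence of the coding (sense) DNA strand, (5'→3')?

5'-TGGCGTAATGCCCAAATGAATCCGGTTGAATGAACTCTGCCAGGT-3'

The coding DNA strand has the same 5'→3' sequence as the mRNA with U replaced by T.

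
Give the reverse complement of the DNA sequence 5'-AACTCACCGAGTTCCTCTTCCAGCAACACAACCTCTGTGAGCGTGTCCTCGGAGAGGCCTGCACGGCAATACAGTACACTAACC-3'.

5'-GGTTAGTGTACTGTATTGCCGTGCAGGCCTCTCCGAGGACACGCTCACAGAGGTTGTGTTGCTGGAAGAGGAACTCGGTGAGTT-3'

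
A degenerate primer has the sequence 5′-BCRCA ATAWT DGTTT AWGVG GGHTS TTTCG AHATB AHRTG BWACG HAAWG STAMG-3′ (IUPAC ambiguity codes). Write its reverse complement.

Standard pairs A↔T, G↔C; ambiguity codes pair R↔Y, M↔K, W↔W, S↔S, B↔V, D↔H. Complement (VGYGTTATWAHCAAATWCBCCCDASAAAGCTDTAVTDYACVWTGCDTTWCSATKC), then reverse for 5'→3'.

5′-CKTASCWTTDCGTWVCAYDTVATDTCGAAASADCCCBCWTAAACHAWTATTGYGV-3′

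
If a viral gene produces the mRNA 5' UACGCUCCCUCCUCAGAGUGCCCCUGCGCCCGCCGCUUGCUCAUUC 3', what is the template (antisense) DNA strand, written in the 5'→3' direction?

5'-GAATGAGCAAGCGGCGGGCGCAGGGGCACTCTGAGGAGGGAGCGTA-3'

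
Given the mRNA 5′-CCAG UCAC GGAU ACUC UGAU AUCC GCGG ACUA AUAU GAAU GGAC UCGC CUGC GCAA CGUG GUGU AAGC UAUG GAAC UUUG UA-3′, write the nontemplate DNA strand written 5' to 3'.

5′-CCAGTCACGGATACTCTGATATCCGCGGACTAATATGAATGGACTCGCCTGCGCAACGTGGTGTAAGCTATGGAACTTTGTA-3′

The coding DNA strand has the same 5'→3' sequence as the mRNA with U replaced by T.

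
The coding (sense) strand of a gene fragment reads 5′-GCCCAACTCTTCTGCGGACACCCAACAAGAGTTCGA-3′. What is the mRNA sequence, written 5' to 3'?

5'-GCCCAACUCUUCUGCGGACACCCAACAAGAGUUCGA-3'

The mRNA is synthesized from the template strand, so it matches the coding strand with T replaced by U.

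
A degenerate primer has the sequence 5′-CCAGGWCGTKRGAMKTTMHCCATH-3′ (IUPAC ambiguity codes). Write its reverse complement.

Standard pairs A↔T, G↔C; ambiguity codes pair R↔Y, M↔K, W↔W, H↔D. Complement (GGTCCWGCAMYCTKMAAKDGGTAD), then reverse for 5'→3'.

5'-DATGGDKAAMKTCYMACGWCCTGG-3'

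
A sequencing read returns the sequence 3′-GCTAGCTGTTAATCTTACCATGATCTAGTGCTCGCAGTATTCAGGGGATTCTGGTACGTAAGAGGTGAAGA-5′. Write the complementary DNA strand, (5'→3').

The strand is given 3'→5', so its complement runs 5'→3' in the same left-to-right order: pair each base A↔T, G↔C.

5'-CGATCGACAATTAGAATGGTACTAGATCACGAGCGTCATAAGTCCCCTAAGACCATGCATTCTCCACTTCT-3'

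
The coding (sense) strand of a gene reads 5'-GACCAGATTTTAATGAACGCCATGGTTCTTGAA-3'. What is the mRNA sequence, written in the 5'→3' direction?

5'-GACCAGAUUUUAAUGAACGCCAUGGUUCUUGAA-3'

mRNA has the coding-strand sequence with U in place of T.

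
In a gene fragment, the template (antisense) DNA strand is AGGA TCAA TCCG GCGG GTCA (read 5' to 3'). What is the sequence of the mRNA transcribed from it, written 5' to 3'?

The mRNA has the sequence of the coding strand (reverse complement of the template) with T→U. Reverse complement of AGGATCAATCCGGCGGGTCA is TGACCCGCCGGATTGATCCT; then T→U.

5′-UGACCCGCCGGAUUGAUCCU-3′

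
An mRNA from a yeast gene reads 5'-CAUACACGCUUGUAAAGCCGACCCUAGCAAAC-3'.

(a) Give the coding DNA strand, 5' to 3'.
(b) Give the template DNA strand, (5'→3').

(a) 5'-CATACACGCTTGTAAAGCCGACCCTAGCAAAC-3'
(b) 5'-GTTTGCTAGGGTCGGCTTTACAAGCGTGTATG-3'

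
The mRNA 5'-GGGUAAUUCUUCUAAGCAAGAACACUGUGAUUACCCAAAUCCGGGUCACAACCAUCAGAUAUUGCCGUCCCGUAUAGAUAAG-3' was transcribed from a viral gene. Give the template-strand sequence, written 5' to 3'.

5'-CTTATCTATACGGGACGGCAATATCTGATGGTTGTGACCCGGATTTGGGTAATCACAGTGTTCTTGCTTAGAAGAATTACCC-3'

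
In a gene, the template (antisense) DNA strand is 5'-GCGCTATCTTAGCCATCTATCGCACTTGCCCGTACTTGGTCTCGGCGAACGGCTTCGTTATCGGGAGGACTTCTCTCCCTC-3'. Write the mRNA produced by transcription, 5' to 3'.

5'-GAGGGAGAGAAGUCCUCCCGAUAACGAAGCCGUUCGCCGAGACCAAGUACGGGCAAGUGCGAUAGAUGGCUAAGAUAGCGC-3'

RNA polymerase reads the template 3'→5' and synthesizes mRNA 5'→3' by base-pairing (A→U, T→A, G↔C). The complement of the template is CGCGATAGAATCGGTAGATAGCGTGAACGGGCATGAACCAGAGCCGCTTGCCGAAGCAATAGCCCTCCTGAAGAGAGGGAG; antiparallel, so 5'→3' the coding strand is GAGGGAGAGAAGTCCTCCCGATAACGAAGCCGTTCGCCGAGACCAAGTACGGGCAAGTGCGATAGATGGCTAAGATAGCGC. Replace T with U for the mRNA.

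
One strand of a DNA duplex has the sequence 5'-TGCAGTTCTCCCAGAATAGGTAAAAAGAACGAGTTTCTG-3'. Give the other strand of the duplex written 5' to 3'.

5'-CAGAAACTCGTTCTTTTTACCTATTCTGGGAGAACTGCA-3'

Pairing A↔T and G↔C gives ACGTCAAGAGGGTCTTATCCATTTTTCTTGCTCAAAGAC, running 3'→5'. Reverse for the 5'→3' convention.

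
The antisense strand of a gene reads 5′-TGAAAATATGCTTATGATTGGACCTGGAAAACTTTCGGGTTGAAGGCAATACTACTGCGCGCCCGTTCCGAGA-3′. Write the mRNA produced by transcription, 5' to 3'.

5'-UCUCGGAACGGGCGCGCAGUAGUAUUGCCUUCAACCCGAAAGUUUUCCAGGUCCAAUCAUAAGCAUAUUUUCA-3'

RNA polymerase reads the template 3'→5' and synthesizes mRNA 5'→3' by base-pairing (A→U, T→A, G↔C). The complement of the template is ACTTTTATACGAATACTAACCTGGACCTTTTGAAAGCCCAACTTCCGTTATGATGACGCGCGGGCAAGGCTCT; antiparallel, so 5'→3' the coding strand is TCTCGGAACGGGCGCGCAGTAGTATTGCCTTCAACCCGAAAGTTTTCCAGGTCCAATCATAAGCATATTTTCA. Replace T with U for the mRNA.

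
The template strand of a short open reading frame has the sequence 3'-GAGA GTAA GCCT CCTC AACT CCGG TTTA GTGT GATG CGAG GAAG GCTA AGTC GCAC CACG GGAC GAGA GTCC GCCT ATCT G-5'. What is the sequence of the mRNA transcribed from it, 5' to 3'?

5'-CUCUCAUUCGGAGGAGUUGAGGCCAAAUCACACUACGCUCCUUCCGAUUCAGCGUGGUGCCCUGCUCUCAGGCGGAUAGAC-3'

Reading the template 3'→5' as shown, RNA polymerase pairs each base (A→U, T→A, G↔C) to build mRNA 5'→3' directly.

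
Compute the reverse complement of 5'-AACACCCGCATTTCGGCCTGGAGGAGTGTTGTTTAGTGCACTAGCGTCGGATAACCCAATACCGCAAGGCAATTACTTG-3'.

Complement each base (A↔T, G↔C): TTGTGGGCGTAAAGCCGGACCTCCTCACAACAAATCACGTGATCGCAGCCTATTGGGTTATGGCGTTCCGTTAATGAAC. Then reverse.

5'-CAAGTAATTGCCTTGCGGTATTGGGTTATCCGACGCTAGTGCACTAAACAACACTCCTCCAGGCCGAAATGCGGGTGTT-3'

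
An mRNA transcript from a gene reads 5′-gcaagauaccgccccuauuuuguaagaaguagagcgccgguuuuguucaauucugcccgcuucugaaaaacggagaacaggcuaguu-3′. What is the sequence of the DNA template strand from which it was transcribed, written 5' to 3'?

5'-AACTAGCCTGTTCTCCGTTTTTCAGAAGCGGGCAGAATTGAACAAAACCGGCGCTCTACTTCTTACAAAATAGGGGCGGTATCTTGC-3'

Replace U with T to get the coding DNA strand: GCAAGATACCGCCCCTATTTTGTAAGAAGTAGAGCGCCGGTTTTGTTCAATTCTGCCCGCTTCTGAAAAACGGAGAACAGGCTAGTT. The template strand is its reverse complement (complement CGTTCTATGGCGGGGATAAAACATTCTTCATCTCGCGGCCAAAACAAGTTAAGACGGGCGAAGACTTTTTGCCTCTTGTCCGATCAA, then reverse).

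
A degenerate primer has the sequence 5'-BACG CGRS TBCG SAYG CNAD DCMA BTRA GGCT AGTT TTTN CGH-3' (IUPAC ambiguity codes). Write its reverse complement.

5'-DCGNAAAAACTAGCCTYAVTKGHHTNGCRTSCGVASYCGCGTV-3'

Standard pairs A↔T, G↔C; ambiguity codes pair R↔Y, M↔K, S↔S, B↔V, D↔H, N↔N. Complement (VTGCGCYSAVGCSTRCGNTHHGKTVAYTCCGATCAAAAANGCD), then reverse for 5'→3'.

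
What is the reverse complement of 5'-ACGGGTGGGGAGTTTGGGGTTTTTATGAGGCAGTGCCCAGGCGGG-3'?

Complement each base (A↔T, G↔C): TGCCCACCCCTCAAACCCCAAAAATACTCCGTCACGGGTCCGCCC. Then reverse.

5'-CCCGCCTGGGCACTGCCTCATAAAAACCCCAAACTCCCCACCCGT-3'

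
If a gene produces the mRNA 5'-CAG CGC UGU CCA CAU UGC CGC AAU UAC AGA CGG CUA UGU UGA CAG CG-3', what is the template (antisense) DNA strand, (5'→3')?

5'-CGCTGTCAACATAGCCGTCTGTAATTGCGGCAATGTGGACAGCGCTG-3'

Replace U with T to get the coding DNA strand: CAGCGCTGTCCACATTGCCGCAATTACAGACGGCTATGTTGACAGCG. The template strand is its reverse complement (complement GTCGCGACAGGTGTAACGGCGTTAATGTCTGCCGATACAACTGTCGC, then reverse).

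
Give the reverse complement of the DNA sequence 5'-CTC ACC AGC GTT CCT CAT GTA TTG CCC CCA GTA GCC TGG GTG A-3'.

Complement each base (A↔T, G↔C): GAGTGGTCGCAAGGAGTACATAACGGGGGTCATCGGACCCACT. Then reverse.

5'-TCACCCAGGCTACTGGGGGCAATACATGAGGAACGCTGGTGAG-3'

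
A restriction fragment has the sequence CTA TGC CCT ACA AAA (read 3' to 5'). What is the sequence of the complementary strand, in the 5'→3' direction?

5′-GATACGGGATGTTTT-3′

The strand is given 3'→5', so its complement runs 5'→3' in the same left-to-right order: pair each base A↔T, G↔C.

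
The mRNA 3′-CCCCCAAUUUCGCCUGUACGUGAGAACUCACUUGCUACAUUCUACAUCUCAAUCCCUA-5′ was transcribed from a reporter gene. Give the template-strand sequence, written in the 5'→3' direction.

Written 5'→3' the mRNA is AUCCCUAACUCUACAUCUUACAUCGUUCACUCAAGAGUGCAUGUCCGCUUUAACCCCC, so the coding DNA strand is ATCCCTAACTCTACATCTTACATCGTTCACTCAAGAGTGCATGTCCGCTTTAACCCCC. The template is its reverse complement.

5'-GGGGGTTAAAGCGGACATGCACTCTTGAGTGAACGATGTAAGATGTAGAGTTAGGGAT-3'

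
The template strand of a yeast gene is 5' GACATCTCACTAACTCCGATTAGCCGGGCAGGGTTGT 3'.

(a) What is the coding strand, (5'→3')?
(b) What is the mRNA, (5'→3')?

(a) 5′-ACAACCCTGCCCGGCTAATCGGAGTTAGTGAGATGTC-3′
(b) 5'-ACAACCCUGCCCGGCUAAUCGGAGUUAGUGAGAUGUC-3'

(a) The coding strand is the reverse complement of the template: complement CTGTAGAGTGATTGAGGCTAATCGGCCCGTCCCAACA, then reverse.
(b) mRNA has the coding-strand sequence with T→U.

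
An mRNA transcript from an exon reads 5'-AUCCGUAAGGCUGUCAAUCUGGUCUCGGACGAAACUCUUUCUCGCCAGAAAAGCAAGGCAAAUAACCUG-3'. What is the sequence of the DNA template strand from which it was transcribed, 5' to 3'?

5'-CAGGTTATTTGCCTTGCTTTTCTGGCGAGAAAGAGTTTCGTCCGAGACCAGATTGACAGCCTTACGGAT-3'

Replace U with T to get the coding DNA strand: ATCCGTAAGGCTGTCAATCTGGTCTCGGACGAAACTCTTTCTCGCCAGAAAAGCAAGGCAAATAACCTG. The template strand is its reverse complement (complement TAGGCATTCCGACAGTTAGACCAGAGCCTGCTTTGAGAAAGAGCGGTCTTTTCGTTCCGTTTATTGGAC, then reverse).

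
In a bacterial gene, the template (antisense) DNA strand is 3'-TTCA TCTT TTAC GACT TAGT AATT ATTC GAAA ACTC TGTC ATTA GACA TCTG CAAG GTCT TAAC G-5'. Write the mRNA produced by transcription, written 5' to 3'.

Reading the template 3'→5' as shown, RNA polymerase pairs each base (A→U, T→A, G↔C) to build mRNA 5'→3' directly.

5'-AAGUAGAAAAUGCUGAAUCAUUAAUAAGCUUUUGAGACAGUAAUCUGUAGACGUUCCAGAAUUGC-3'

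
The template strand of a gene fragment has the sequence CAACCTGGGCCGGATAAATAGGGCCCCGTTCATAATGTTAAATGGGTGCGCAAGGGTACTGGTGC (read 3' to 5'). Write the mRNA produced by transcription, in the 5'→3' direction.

Reading the template 3'→5' as shown, RNA polymerase pairs each base (A→U, T→A, G↔C) to build mRNA 5'→3' directly.

5'-GUUGGACCCGGCCUAUUUAUCCCGGGGCAAGUAUUACAAUUUACCCACGCGUUCCCAUGACCACG-3'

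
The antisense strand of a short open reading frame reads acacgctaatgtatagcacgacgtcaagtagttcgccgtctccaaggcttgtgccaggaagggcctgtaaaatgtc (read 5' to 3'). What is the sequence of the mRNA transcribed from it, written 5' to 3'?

5'-GACAUUUUACAGGCCCUUCCUGGCACAAGCCUUGGAGACGGCGAACUACUUGACGUCGUGCUAUACAUUAGCGUGU-3'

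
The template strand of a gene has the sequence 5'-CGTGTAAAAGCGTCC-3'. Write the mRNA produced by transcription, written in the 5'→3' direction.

RNA polymerase reads the template 3'→5' and synthesizes mRNA 5'→3' by base-pairing (A→U, T→A, G↔C). The complement of the template is GCACATTTTCGCAGG; antiparallel, so 5'→3' the coding strand is GGACGCTTTTACACG. Replace T with U for the mRNA.

5'-GGACGCUUUUACACG-3'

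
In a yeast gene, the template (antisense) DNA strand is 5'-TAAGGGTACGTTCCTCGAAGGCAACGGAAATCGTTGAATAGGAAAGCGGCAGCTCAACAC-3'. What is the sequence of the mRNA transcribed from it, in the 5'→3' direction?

The mRNA has the sequence of the coding strand (reverse complement of the template) with T→U. Reverse complement of TAAGGGTACGTTCCTCGAAGGCAACGGAAATCGTTGAATAGGAAAGCGGCAGCTCAACAC is GTGTTGAGCTGCCGCTTTCCTATTCAACGATTTCCGTTGCCTTCGAGGAACGTACCCTTA; then T→U.

5'-GUGUUGAGCUGCCGCUUUCCUAUUCAACGAUUUCCGUUGCCUUCGAGGAACGUACCCUUA-3'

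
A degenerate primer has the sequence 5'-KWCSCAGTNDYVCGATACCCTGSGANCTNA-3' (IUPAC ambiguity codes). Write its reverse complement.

Standard pairs A↔T, G↔C; ambiguity codes pair Y↔R, K↔M, W↔W, S↔S, D↔H, V↔B, N↔N. Complement (MWGSGTCANHRBGCTATGGGACSCTNGANT), then reverse for 5'→3'.

5'-TNAGNTCSCAGGGTATCGBRHNACTGSGWM-3'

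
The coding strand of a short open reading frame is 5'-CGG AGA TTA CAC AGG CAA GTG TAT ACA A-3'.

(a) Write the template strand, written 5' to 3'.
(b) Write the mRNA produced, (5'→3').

(a) The template strand is the reverse complement of the coding strand: complement GCCTCTAATGTGTCCGTTCACATATGTT, then reverse.
(b) mRNA matches the coding strand with T→U.

(a) 5'-TTGTATACACTTGCCTGTGTAATCTCCG-3'
(b) 5'-CGGAGAUUACACAGGCAAGUGUAUACAA-3'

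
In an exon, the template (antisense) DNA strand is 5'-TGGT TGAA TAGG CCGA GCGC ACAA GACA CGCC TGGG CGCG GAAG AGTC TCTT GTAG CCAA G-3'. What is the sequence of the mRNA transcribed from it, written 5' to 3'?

5'-CUUGGCUACAAGAGACUCUUCCGCGCCCAGGCGUGUCUUGUGCGCUCGGCCUAUUCAACCA-3'

RNA polymerase reads the template 3'→5' and synthesizes mRNA 5'→3' by base-pairing (A→U, T→A, G↔C). The complement of the template is ACCAACTTATCCGGCTCGCGTGTTCTGTGCGGACCCGCGCCTTCTCAGAGAACATCGGTTC; antiparallel, so 5'→3' the coding strand is CTTGGCTACAAGAGACTCTTCCGCGCCCAGGCGTGTCTTGTGCGCTCGGCCTATTCAACCA. Replace T with U for the mRNA.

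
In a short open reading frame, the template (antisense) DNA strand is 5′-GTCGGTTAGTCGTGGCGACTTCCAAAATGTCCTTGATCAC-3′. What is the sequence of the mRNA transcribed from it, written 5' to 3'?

RNA polymerase reads the template 3'→5' and synthesizes mRNA 5'→3' by base-pairing (A→U, T→A, G↔C). The complement of the template is CAGCCAATCAGCACCGCTGAAGGTTTTACAGGAACTAGTG; antiparallel, so 5'→3' the coding strand is GTGATCAAGGACATTTTGGAAGTCGCCACGACTAACCGAC. Replace T with U for the mRNA.

5'-GUGAUCAAGGACAUUUUGGAAGUCGCCACGACUAACCGAC-3'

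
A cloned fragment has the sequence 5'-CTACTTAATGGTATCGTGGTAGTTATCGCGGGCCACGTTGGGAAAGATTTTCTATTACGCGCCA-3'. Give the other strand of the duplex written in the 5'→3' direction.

5′-TGGCGCGTAATAGAAAATCTTTCCCAACGTGGCCCGCGATAACTACCACGATACCATTAAGTAG-3′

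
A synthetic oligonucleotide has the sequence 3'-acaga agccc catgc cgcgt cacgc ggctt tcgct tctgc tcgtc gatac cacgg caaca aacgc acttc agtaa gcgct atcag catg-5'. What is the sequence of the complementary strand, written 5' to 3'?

5'-TGTCTTCGGGGTACGGCGCAGTGCGCCGAAAGCGAAGACGAGCAGCTATGGTGCCGTTGTTTGCGTGAAGTCATTCGCGATAGTCGTAC-3'

The strand is given 3'→5', so its complement runs 5'→3' in the same left-to-right order: pair each base A↔T, G↔C.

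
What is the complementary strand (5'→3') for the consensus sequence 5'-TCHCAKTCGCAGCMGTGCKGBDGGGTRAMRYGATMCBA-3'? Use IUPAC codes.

Standard pairs A↔T, G↔C; ambiguity codes pair R↔Y, M↔K, B↔V, D↔H. Complement (AGDGTMAGCGTCGKCACGMCVHCCCAYTKYRCTAKGVT), then reverse for 5'→3'.

5'-TVGKATCRYKTYACCCHVCMGCACKGCTGCGAMTGDGA-3'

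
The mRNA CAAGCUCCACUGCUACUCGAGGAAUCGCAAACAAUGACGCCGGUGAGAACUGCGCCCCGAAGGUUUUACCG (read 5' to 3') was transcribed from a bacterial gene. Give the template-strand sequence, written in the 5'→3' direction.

5'-CGGTAAAACCTTCGGGGCGCAGTTCTCACCGGCGTCATTGTTTGCGATTCCTCGAGTAGCAGTGGAGCTTG-3'

Replace U with T to get the coding DNA strand: CAAGCTCCACTGCTACTCGAGGAATCGCAAACAATGACGCCGGTGAGAACTGCGCCCCGAAGGTTTTACCG. The template strand is its reverse complement (complement GTTCGAGGTGACGATGAGCTCCTTAGCGTTTGTTACTGCGGCCACTCTTGACGCGGGGCTTCCAAAATGGC, then reverse).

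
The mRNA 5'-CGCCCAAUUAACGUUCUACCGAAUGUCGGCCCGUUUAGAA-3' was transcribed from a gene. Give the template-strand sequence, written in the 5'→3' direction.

5'-TTCTAAACGGGCCGACATTCGGTAGAACGTTAATTGGGCG-3'

Replace U with T to get the coding DNA strand: CGCCCAATTAACGTTCTACCGAATGTCGGCCCGTTTAGAA. The template strand is its reverse complement (complement GCGGGTTAATTGCAAGATGGCTTACAGCCGGGCAAATCTT, then reverse).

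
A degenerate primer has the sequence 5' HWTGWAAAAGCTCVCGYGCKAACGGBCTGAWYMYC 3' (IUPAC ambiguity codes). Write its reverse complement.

5′-GRKRWTCAGVCCGTTMGCRCGBGAGCTTTTWCAWD-3′

Standard pairs A↔T, G↔C; ambiguity codes pair Y↔R, M↔K, W↔W, B↔V, H↔D. Complement (DWACWTTTTCGAGBGCRCGMTTGCCVGACTWRKRG), then reverse for 5'→3'.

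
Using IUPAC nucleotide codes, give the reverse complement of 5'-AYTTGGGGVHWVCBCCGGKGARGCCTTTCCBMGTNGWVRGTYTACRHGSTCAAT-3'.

5'-ATTGASCDYGTARACYBWCNACKVGGAAAGGCYTCMCCGGVGBWDBCCCCAART-3'

Standard pairs A↔T, G↔C; ambiguity codes pair R↔Y, M↔K, W↔W, S↔S, B↔V, H↔D, N↔N. Complement (TRAACCCCBDWBGVGGCCMCTYCGGAAAGGVKCANCWBYCARATGYDCSAGTTA), then reverse for 5'→3'.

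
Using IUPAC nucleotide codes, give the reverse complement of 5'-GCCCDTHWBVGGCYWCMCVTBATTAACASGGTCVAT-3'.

Standard pairs A↔T, G↔C; ambiguity codes pair Y↔R, M↔K, W↔W, S↔S, B↔V, D↔H. Complement (CGGGHADWVBCCGRWGKGBAVTAATTGTSCCAGBTA), then reverse for 5'→3'.

5'-ATBGACCSTGTTAATVABGKGWRGCCBVWDAHGGGC-3'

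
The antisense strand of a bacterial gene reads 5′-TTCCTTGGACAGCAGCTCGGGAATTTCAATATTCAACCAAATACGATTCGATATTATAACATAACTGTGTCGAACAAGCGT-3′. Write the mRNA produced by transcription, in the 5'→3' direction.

RNA polymerase reads the template 3'→5' and synthesizes mRNA 5'→3' by base-pairing (A→U, T→A, G↔C). The complement of the template is AAGGAACCTGTCGTCGAGCCCTTAAAGTTATAAGTTGGTTTATGCTAAGCTATAATATTGTATTGACACAGCTTGTTCGCA; antiparallel, so 5'→3' the coding strand is ACGCTTGTTCGACACAGTTATGTTATAATATCGAATCGTATTTGGTTGAATATTGAAATTCCCGAGCTGCTGTCCAAGGAA. Replace T with U for the mRNA.

5'-ACGCUUGUUCGACACAGUUAUGUUAUAAUAUCGAAUCGUAUUUGGUUGAAUAUUGAAAUUCCCGAGCUGCUGUCCAAGGAA-3'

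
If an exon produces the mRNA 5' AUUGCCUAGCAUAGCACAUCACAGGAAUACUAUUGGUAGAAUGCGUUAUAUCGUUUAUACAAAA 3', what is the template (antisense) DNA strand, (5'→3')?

Replace U with T to get the coding DNA strand: ATTGCCTAGCATAGCACATCACAGGAATACTATTGGTAGAATGCGTTATATCGTTTATACAAAA. The template strand is its reverse complement (complement TAACGGATCGTATCGTGTAGTGTCCTTATGATAACCATCTTACGCAATATAGCAAATATGTTTT, then reverse).

5′-TTTTGTATAAACGATATAACGCATTCTACCAATAGTATTCCTGTGATGTGCTATGCTAGGCAAT-3′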